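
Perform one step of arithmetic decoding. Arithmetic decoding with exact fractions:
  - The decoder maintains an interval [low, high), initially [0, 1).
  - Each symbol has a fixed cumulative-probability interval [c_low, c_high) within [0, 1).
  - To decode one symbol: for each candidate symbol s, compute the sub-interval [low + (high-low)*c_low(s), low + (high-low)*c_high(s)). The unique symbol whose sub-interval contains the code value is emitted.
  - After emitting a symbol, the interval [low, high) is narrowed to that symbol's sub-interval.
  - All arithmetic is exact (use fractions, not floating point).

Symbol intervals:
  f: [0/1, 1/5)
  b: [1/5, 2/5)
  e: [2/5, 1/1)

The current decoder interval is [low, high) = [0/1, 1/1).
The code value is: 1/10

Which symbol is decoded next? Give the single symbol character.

Interval width = high − low = 1/1 − 0/1 = 1/1
Scaled code = (code − low) / width = (1/10 − 0/1) / 1/1 = 1/10
  f: [0/1, 1/5) ← scaled code falls here ✓
  b: [1/5, 2/5) 
  e: [2/5, 1/1) 

Answer: f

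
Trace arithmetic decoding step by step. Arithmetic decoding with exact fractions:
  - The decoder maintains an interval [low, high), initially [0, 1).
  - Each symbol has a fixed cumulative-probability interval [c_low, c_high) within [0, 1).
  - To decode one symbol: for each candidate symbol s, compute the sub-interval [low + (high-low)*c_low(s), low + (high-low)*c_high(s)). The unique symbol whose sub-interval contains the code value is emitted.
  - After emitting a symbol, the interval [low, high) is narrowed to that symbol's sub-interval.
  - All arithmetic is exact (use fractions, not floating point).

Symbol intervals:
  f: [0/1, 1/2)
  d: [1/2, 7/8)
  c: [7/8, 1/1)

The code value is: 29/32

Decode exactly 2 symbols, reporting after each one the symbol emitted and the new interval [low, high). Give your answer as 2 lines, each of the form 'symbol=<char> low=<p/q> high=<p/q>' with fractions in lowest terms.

Step 1: interval [0/1, 1/1), width = 1/1 - 0/1 = 1/1
  'f': [0/1 + 1/1*0/1, 0/1 + 1/1*1/2) = [0/1, 1/2)
  'd': [0/1 + 1/1*1/2, 0/1 + 1/1*7/8) = [1/2, 7/8)
  'c': [0/1 + 1/1*7/8, 0/1 + 1/1*1/1) = [7/8, 1/1) <- contains code 29/32
  emit 'c', narrow to [7/8, 1/1)
Step 2: interval [7/8, 1/1), width = 1/1 - 7/8 = 1/8
  'f': [7/8 + 1/8*0/1, 7/8 + 1/8*1/2) = [7/8, 15/16) <- contains code 29/32
  'd': [7/8 + 1/8*1/2, 7/8 + 1/8*7/8) = [15/16, 63/64)
  'c': [7/8 + 1/8*7/8, 7/8 + 1/8*1/1) = [63/64, 1/1)
  emit 'f', narrow to [7/8, 15/16)

Answer: symbol=c low=7/8 high=1/1
symbol=f low=7/8 high=15/16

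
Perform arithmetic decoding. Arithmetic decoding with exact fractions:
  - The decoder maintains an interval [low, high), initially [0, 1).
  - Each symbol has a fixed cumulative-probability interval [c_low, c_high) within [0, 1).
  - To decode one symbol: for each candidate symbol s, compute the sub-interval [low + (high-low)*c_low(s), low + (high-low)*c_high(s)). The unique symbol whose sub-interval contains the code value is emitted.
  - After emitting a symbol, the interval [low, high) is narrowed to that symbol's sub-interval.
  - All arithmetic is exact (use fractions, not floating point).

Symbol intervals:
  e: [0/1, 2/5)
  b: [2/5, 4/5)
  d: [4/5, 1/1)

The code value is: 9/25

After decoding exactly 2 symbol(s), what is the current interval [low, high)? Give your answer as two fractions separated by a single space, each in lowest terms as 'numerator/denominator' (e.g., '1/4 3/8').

Answer: 8/25 2/5

Derivation:
Step 1: interval [0/1, 1/1), width = 1/1 - 0/1 = 1/1
  'e': [0/1 + 1/1*0/1, 0/1 + 1/1*2/5) = [0/1, 2/5) <- contains code 9/25
  'b': [0/1 + 1/1*2/5, 0/1 + 1/1*4/5) = [2/5, 4/5)
  'd': [0/1 + 1/1*4/5, 0/1 + 1/1*1/1) = [4/5, 1/1)
  emit 'e', narrow to [0/1, 2/5)
Step 2: interval [0/1, 2/5), width = 2/5 - 0/1 = 2/5
  'e': [0/1 + 2/5*0/1, 0/1 + 2/5*2/5) = [0/1, 4/25)
  'b': [0/1 + 2/5*2/5, 0/1 + 2/5*4/5) = [4/25, 8/25)
  'd': [0/1 + 2/5*4/5, 0/1 + 2/5*1/1) = [8/25, 2/5) <- contains code 9/25
  emit 'd', narrow to [8/25, 2/5)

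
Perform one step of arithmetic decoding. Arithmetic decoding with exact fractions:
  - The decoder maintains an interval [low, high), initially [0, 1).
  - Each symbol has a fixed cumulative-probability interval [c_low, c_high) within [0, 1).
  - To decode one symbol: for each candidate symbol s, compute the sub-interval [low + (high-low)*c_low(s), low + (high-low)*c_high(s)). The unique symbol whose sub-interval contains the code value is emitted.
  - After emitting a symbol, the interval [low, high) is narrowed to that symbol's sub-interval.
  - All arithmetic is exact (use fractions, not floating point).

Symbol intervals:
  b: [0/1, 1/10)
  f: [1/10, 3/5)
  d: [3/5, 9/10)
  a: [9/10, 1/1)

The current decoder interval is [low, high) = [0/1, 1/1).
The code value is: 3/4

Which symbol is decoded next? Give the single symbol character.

Interval width = high − low = 1/1 − 0/1 = 1/1
Scaled code = (code − low) / width = (3/4 − 0/1) / 1/1 = 3/4
  b: [0/1, 1/10) 
  f: [1/10, 3/5) 
  d: [3/5, 9/10) ← scaled code falls here ✓
  a: [9/10, 1/1) 

Answer: d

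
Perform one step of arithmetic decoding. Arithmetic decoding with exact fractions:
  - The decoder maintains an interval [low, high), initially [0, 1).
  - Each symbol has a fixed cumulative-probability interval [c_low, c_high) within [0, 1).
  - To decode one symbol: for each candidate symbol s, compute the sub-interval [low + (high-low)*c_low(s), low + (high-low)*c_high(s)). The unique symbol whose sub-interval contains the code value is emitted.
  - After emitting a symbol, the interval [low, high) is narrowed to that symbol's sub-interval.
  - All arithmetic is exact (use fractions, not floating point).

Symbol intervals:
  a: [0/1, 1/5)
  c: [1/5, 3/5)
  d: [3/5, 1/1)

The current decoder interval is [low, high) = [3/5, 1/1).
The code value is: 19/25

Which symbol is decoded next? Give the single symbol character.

Interval width = high − low = 1/1 − 3/5 = 2/5
Scaled code = (code − low) / width = (19/25 − 3/5) / 2/5 = 2/5
  a: [0/1, 1/5) 
  c: [1/5, 3/5) ← scaled code falls here ✓
  d: [3/5, 1/1) 

Answer: c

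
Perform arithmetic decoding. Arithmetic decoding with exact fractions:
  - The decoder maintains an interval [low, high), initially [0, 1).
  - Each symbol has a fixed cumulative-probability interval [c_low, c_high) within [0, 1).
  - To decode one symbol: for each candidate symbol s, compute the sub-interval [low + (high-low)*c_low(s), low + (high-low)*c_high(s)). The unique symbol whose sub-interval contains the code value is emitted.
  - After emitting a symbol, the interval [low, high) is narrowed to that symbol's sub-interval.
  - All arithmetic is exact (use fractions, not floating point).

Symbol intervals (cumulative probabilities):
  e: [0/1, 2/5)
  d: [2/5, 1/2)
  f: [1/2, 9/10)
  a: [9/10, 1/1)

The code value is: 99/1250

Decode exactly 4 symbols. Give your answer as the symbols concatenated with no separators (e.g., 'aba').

Answer: eeda

Derivation:
Step 1: interval [0/1, 1/1), width = 1/1 - 0/1 = 1/1
  'e': [0/1 + 1/1*0/1, 0/1 + 1/1*2/5) = [0/1, 2/5) <- contains code 99/1250
  'd': [0/1 + 1/1*2/5, 0/1 + 1/1*1/2) = [2/5, 1/2)
  'f': [0/1 + 1/1*1/2, 0/1 + 1/1*9/10) = [1/2, 9/10)
  'a': [0/1 + 1/1*9/10, 0/1 + 1/1*1/1) = [9/10, 1/1)
  emit 'e', narrow to [0/1, 2/5)
Step 2: interval [0/1, 2/5), width = 2/5 - 0/1 = 2/5
  'e': [0/1 + 2/5*0/1, 0/1 + 2/5*2/5) = [0/1, 4/25) <- contains code 99/1250
  'd': [0/1 + 2/5*2/5, 0/1 + 2/5*1/2) = [4/25, 1/5)
  'f': [0/1 + 2/5*1/2, 0/1 + 2/5*9/10) = [1/5, 9/25)
  'a': [0/1 + 2/5*9/10, 0/1 + 2/5*1/1) = [9/25, 2/5)
  emit 'e', narrow to [0/1, 4/25)
Step 3: interval [0/1, 4/25), width = 4/25 - 0/1 = 4/25
  'e': [0/1 + 4/25*0/1, 0/1 + 4/25*2/5) = [0/1, 8/125)
  'd': [0/1 + 4/25*2/5, 0/1 + 4/25*1/2) = [8/125, 2/25) <- contains code 99/1250
  'f': [0/1 + 4/25*1/2, 0/1 + 4/25*9/10) = [2/25, 18/125)
  'a': [0/1 + 4/25*9/10, 0/1 + 4/25*1/1) = [18/125, 4/25)
  emit 'd', narrow to [8/125, 2/25)
Step 4: interval [8/125, 2/25), width = 2/25 - 8/125 = 2/125
  'e': [8/125 + 2/125*0/1, 8/125 + 2/125*2/5) = [8/125, 44/625)
  'd': [8/125 + 2/125*2/5, 8/125 + 2/125*1/2) = [44/625, 9/125)
  'f': [8/125 + 2/125*1/2, 8/125 + 2/125*9/10) = [9/125, 49/625)
  'a': [8/125 + 2/125*9/10, 8/125 + 2/125*1/1) = [49/625, 2/25) <- contains code 99/1250
  emit 'a', narrow to [49/625, 2/25)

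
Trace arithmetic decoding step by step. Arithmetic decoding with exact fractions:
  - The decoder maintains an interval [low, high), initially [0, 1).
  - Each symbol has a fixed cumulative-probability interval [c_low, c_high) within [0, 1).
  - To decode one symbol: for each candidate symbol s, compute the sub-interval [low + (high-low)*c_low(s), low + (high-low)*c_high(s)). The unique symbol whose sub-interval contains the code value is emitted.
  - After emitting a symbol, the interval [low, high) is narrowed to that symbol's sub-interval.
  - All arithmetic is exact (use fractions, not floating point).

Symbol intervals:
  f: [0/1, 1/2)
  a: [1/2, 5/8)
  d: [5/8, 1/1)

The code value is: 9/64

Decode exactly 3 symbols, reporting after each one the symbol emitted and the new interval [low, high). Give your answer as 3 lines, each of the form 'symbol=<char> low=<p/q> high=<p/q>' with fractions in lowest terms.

Step 1: interval [0/1, 1/1), width = 1/1 - 0/1 = 1/1
  'f': [0/1 + 1/1*0/1, 0/1 + 1/1*1/2) = [0/1, 1/2) <- contains code 9/64
  'a': [0/1 + 1/1*1/2, 0/1 + 1/1*5/8) = [1/2, 5/8)
  'd': [0/1 + 1/1*5/8, 0/1 + 1/1*1/1) = [5/8, 1/1)
  emit 'f', narrow to [0/1, 1/2)
Step 2: interval [0/1, 1/2), width = 1/2 - 0/1 = 1/2
  'f': [0/1 + 1/2*0/1, 0/1 + 1/2*1/2) = [0/1, 1/4) <- contains code 9/64
  'a': [0/1 + 1/2*1/2, 0/1 + 1/2*5/8) = [1/4, 5/16)
  'd': [0/1 + 1/2*5/8, 0/1 + 1/2*1/1) = [5/16, 1/2)
  emit 'f', narrow to [0/1, 1/4)
Step 3: interval [0/1, 1/4), width = 1/4 - 0/1 = 1/4
  'f': [0/1 + 1/4*0/1, 0/1 + 1/4*1/2) = [0/1, 1/8)
  'a': [0/1 + 1/4*1/2, 0/1 + 1/4*5/8) = [1/8, 5/32) <- contains code 9/64
  'd': [0/1 + 1/4*5/8, 0/1 + 1/4*1/1) = [5/32, 1/4)
  emit 'a', narrow to [1/8, 5/32)

Answer: symbol=f low=0/1 high=1/2
symbol=f low=0/1 high=1/4
symbol=a low=1/8 high=5/32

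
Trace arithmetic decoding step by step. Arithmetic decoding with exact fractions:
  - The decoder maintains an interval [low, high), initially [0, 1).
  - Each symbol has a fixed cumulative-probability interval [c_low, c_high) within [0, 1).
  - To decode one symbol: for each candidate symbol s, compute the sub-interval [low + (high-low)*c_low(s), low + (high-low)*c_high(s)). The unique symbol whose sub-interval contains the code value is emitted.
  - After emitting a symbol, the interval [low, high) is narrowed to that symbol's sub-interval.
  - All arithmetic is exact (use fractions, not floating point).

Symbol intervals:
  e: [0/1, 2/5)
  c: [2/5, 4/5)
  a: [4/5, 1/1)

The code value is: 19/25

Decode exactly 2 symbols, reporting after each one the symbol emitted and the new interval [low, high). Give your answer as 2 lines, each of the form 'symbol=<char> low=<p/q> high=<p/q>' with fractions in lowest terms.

Step 1: interval [0/1, 1/1), width = 1/1 - 0/1 = 1/1
  'e': [0/1 + 1/1*0/1, 0/1 + 1/1*2/5) = [0/1, 2/5)
  'c': [0/1 + 1/1*2/5, 0/1 + 1/1*4/5) = [2/5, 4/5) <- contains code 19/25
  'a': [0/1 + 1/1*4/5, 0/1 + 1/1*1/1) = [4/5, 1/1)
  emit 'c', narrow to [2/5, 4/5)
Step 2: interval [2/5, 4/5), width = 4/5 - 2/5 = 2/5
  'e': [2/5 + 2/5*0/1, 2/5 + 2/5*2/5) = [2/5, 14/25)
  'c': [2/5 + 2/5*2/5, 2/5 + 2/5*4/5) = [14/25, 18/25)
  'a': [2/5 + 2/5*4/5, 2/5 + 2/5*1/1) = [18/25, 4/5) <- contains code 19/25
  emit 'a', narrow to [18/25, 4/5)

Answer: symbol=c low=2/5 high=4/5
symbol=a low=18/25 high=4/5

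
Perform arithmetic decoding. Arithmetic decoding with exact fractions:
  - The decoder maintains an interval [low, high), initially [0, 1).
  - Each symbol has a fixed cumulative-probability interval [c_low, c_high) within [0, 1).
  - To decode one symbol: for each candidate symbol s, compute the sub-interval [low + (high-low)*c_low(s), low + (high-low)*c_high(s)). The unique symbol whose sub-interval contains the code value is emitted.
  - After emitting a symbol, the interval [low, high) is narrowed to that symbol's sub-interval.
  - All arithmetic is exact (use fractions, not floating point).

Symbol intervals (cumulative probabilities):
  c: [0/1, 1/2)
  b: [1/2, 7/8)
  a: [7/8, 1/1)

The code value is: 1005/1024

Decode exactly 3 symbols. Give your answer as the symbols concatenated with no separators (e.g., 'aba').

Answer: aba

Derivation:
Step 1: interval [0/1, 1/1), width = 1/1 - 0/1 = 1/1
  'c': [0/1 + 1/1*0/1, 0/1 + 1/1*1/2) = [0/1, 1/2)
  'b': [0/1 + 1/1*1/2, 0/1 + 1/1*7/8) = [1/2, 7/8)
  'a': [0/1 + 1/1*7/8, 0/1 + 1/1*1/1) = [7/8, 1/1) <- contains code 1005/1024
  emit 'a', narrow to [7/8, 1/1)
Step 2: interval [7/8, 1/1), width = 1/1 - 7/8 = 1/8
  'c': [7/8 + 1/8*0/1, 7/8 + 1/8*1/2) = [7/8, 15/16)
  'b': [7/8 + 1/8*1/2, 7/8 + 1/8*7/8) = [15/16, 63/64) <- contains code 1005/1024
  'a': [7/8 + 1/8*7/8, 7/8 + 1/8*1/1) = [63/64, 1/1)
  emit 'b', narrow to [15/16, 63/64)
Step 3: interval [15/16, 63/64), width = 63/64 - 15/16 = 3/64
  'c': [15/16 + 3/64*0/1, 15/16 + 3/64*1/2) = [15/16, 123/128)
  'b': [15/16 + 3/64*1/2, 15/16 + 3/64*7/8) = [123/128, 501/512)
  'a': [15/16 + 3/64*7/8, 15/16 + 3/64*1/1) = [501/512, 63/64) <- contains code 1005/1024
  emit 'a', narrow to [501/512, 63/64)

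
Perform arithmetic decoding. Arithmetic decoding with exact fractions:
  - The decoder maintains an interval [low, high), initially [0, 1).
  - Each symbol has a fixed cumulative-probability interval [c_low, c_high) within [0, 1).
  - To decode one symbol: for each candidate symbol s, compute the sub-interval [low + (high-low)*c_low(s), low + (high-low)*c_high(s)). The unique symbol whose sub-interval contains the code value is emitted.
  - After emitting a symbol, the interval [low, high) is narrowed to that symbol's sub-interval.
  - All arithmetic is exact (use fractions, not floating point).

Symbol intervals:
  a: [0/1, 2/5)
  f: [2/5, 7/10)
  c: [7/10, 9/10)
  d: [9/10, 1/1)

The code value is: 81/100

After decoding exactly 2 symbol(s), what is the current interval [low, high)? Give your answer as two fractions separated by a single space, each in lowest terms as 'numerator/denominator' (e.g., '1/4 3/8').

Answer: 39/50 21/25

Derivation:
Step 1: interval [0/1, 1/1), width = 1/1 - 0/1 = 1/1
  'a': [0/1 + 1/1*0/1, 0/1 + 1/1*2/5) = [0/1, 2/5)
  'f': [0/1 + 1/1*2/5, 0/1 + 1/1*7/10) = [2/5, 7/10)
  'c': [0/1 + 1/1*7/10, 0/1 + 1/1*9/10) = [7/10, 9/10) <- contains code 81/100
  'd': [0/1 + 1/1*9/10, 0/1 + 1/1*1/1) = [9/10, 1/1)
  emit 'c', narrow to [7/10, 9/10)
Step 2: interval [7/10, 9/10), width = 9/10 - 7/10 = 1/5
  'a': [7/10 + 1/5*0/1, 7/10 + 1/5*2/5) = [7/10, 39/50)
  'f': [7/10 + 1/5*2/5, 7/10 + 1/5*7/10) = [39/50, 21/25) <- contains code 81/100
  'c': [7/10 + 1/5*7/10, 7/10 + 1/5*9/10) = [21/25, 22/25)
  'd': [7/10 + 1/5*9/10, 7/10 + 1/5*1/1) = [22/25, 9/10)
  emit 'f', narrow to [39/50, 21/25)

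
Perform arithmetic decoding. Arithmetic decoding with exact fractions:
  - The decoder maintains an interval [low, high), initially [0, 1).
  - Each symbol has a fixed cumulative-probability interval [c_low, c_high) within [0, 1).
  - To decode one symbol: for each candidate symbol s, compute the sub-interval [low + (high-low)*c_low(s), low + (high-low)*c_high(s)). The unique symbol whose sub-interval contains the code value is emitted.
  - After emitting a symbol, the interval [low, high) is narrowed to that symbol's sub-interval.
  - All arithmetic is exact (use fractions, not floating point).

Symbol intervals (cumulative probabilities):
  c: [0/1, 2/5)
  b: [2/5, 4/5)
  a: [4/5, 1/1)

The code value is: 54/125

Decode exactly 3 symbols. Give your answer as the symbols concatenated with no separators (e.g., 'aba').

Answer: bcc

Derivation:
Step 1: interval [0/1, 1/1), width = 1/1 - 0/1 = 1/1
  'c': [0/1 + 1/1*0/1, 0/1 + 1/1*2/5) = [0/1, 2/5)
  'b': [0/1 + 1/1*2/5, 0/1 + 1/1*4/5) = [2/5, 4/5) <- contains code 54/125
  'a': [0/1 + 1/1*4/5, 0/1 + 1/1*1/1) = [4/5, 1/1)
  emit 'b', narrow to [2/5, 4/5)
Step 2: interval [2/5, 4/5), width = 4/5 - 2/5 = 2/5
  'c': [2/5 + 2/5*0/1, 2/5 + 2/5*2/5) = [2/5, 14/25) <- contains code 54/125
  'b': [2/5 + 2/5*2/5, 2/5 + 2/5*4/5) = [14/25, 18/25)
  'a': [2/5 + 2/5*4/5, 2/5 + 2/5*1/1) = [18/25, 4/5)
  emit 'c', narrow to [2/5, 14/25)
Step 3: interval [2/5, 14/25), width = 14/25 - 2/5 = 4/25
  'c': [2/5 + 4/25*0/1, 2/5 + 4/25*2/5) = [2/5, 58/125) <- contains code 54/125
  'b': [2/5 + 4/25*2/5, 2/5 + 4/25*4/5) = [58/125, 66/125)
  'a': [2/5 + 4/25*4/5, 2/5 + 4/25*1/1) = [66/125, 14/25)
  emit 'c', narrow to [2/5, 58/125)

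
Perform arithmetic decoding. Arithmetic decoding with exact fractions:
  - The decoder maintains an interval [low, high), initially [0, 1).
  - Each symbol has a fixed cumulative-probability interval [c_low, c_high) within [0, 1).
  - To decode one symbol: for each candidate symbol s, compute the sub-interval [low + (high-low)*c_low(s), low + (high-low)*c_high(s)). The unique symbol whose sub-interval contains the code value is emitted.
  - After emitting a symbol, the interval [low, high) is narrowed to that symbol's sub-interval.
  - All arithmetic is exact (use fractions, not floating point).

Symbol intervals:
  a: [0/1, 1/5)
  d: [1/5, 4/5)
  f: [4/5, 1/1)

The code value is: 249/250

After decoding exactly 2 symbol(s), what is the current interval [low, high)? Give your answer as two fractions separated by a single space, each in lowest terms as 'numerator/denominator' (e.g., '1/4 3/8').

Step 1: interval [0/1, 1/1), width = 1/1 - 0/1 = 1/1
  'a': [0/1 + 1/1*0/1, 0/1 + 1/1*1/5) = [0/1, 1/5)
  'd': [0/1 + 1/1*1/5, 0/1 + 1/1*4/5) = [1/5, 4/5)
  'f': [0/1 + 1/1*4/5, 0/1 + 1/1*1/1) = [4/5, 1/1) <- contains code 249/250
  emit 'f', narrow to [4/5, 1/1)
Step 2: interval [4/5, 1/1), width = 1/1 - 4/5 = 1/5
  'a': [4/5 + 1/5*0/1, 4/5 + 1/5*1/5) = [4/5, 21/25)
  'd': [4/5 + 1/5*1/5, 4/5 + 1/5*4/5) = [21/25, 24/25)
  'f': [4/5 + 1/5*4/5, 4/5 + 1/5*1/1) = [24/25, 1/1) <- contains code 249/250
  emit 'f', narrow to [24/25, 1/1)

Answer: 24/25 1/1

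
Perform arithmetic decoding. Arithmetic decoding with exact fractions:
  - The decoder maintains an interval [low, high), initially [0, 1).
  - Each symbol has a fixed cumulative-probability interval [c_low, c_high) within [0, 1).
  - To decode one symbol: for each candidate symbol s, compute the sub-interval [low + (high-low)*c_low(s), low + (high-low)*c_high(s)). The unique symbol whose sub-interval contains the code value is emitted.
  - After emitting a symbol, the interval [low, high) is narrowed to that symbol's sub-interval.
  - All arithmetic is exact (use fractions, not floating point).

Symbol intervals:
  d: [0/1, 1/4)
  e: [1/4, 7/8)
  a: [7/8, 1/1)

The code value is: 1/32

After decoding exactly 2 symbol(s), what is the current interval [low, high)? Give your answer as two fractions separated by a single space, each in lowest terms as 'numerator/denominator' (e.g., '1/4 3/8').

Step 1: interval [0/1, 1/1), width = 1/1 - 0/1 = 1/1
  'd': [0/1 + 1/1*0/1, 0/1 + 1/1*1/4) = [0/1, 1/4) <- contains code 1/32
  'e': [0/1 + 1/1*1/4, 0/1 + 1/1*7/8) = [1/4, 7/8)
  'a': [0/1 + 1/1*7/8, 0/1 + 1/1*1/1) = [7/8, 1/1)
  emit 'd', narrow to [0/1, 1/4)
Step 2: interval [0/1, 1/4), width = 1/4 - 0/1 = 1/4
  'd': [0/1 + 1/4*0/1, 0/1 + 1/4*1/4) = [0/1, 1/16) <- contains code 1/32
  'e': [0/1 + 1/4*1/4, 0/1 + 1/4*7/8) = [1/16, 7/32)
  'a': [0/1 + 1/4*7/8, 0/1 + 1/4*1/1) = [7/32, 1/4)
  emit 'd', narrow to [0/1, 1/16)

Answer: 0/1 1/16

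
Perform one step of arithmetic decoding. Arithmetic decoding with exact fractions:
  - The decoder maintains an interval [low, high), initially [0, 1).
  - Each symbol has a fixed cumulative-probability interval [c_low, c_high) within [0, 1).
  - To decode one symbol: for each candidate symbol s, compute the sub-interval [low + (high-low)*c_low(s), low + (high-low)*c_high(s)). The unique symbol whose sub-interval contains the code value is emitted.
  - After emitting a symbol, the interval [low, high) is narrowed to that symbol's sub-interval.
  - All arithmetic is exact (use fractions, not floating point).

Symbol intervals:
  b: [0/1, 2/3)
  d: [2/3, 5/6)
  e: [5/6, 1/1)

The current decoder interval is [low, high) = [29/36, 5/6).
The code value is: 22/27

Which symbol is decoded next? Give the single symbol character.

Interval width = high − low = 5/6 − 29/36 = 1/36
Scaled code = (code − low) / width = (22/27 − 29/36) / 1/36 = 1/3
  b: [0/1, 2/3) ← scaled code falls here ✓
  d: [2/3, 5/6) 
  e: [5/6, 1/1) 

Answer: b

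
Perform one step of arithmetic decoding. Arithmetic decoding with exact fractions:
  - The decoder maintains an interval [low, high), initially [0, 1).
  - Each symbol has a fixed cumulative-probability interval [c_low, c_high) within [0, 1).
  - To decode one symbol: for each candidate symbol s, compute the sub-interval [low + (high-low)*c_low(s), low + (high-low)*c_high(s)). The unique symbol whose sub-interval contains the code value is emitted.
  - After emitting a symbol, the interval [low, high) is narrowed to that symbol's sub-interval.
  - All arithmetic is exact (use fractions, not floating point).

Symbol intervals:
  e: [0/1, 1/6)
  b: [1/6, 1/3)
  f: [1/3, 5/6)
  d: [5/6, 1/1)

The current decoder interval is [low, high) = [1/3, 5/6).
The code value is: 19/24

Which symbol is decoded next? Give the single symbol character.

Interval width = high − low = 5/6 − 1/3 = 1/2
Scaled code = (code − low) / width = (19/24 − 1/3) / 1/2 = 11/12
  e: [0/1, 1/6) 
  b: [1/6, 1/3) 
  f: [1/3, 5/6) 
  d: [5/6, 1/1) ← scaled code falls here ✓

Answer: d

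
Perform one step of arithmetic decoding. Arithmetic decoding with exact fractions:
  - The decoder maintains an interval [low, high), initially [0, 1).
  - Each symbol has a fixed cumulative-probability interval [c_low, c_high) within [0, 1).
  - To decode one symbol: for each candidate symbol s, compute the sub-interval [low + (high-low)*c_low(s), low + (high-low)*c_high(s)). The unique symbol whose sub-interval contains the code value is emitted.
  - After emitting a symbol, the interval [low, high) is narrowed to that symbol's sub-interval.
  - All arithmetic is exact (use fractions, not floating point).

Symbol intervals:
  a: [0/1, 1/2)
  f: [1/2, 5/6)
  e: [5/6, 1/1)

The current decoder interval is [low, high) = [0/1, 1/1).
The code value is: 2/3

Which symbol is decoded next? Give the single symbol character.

Interval width = high − low = 1/1 − 0/1 = 1/1
Scaled code = (code − low) / width = (2/3 − 0/1) / 1/1 = 2/3
  a: [0/1, 1/2) 
  f: [1/2, 5/6) ← scaled code falls here ✓
  e: [5/6, 1/1) 

Answer: f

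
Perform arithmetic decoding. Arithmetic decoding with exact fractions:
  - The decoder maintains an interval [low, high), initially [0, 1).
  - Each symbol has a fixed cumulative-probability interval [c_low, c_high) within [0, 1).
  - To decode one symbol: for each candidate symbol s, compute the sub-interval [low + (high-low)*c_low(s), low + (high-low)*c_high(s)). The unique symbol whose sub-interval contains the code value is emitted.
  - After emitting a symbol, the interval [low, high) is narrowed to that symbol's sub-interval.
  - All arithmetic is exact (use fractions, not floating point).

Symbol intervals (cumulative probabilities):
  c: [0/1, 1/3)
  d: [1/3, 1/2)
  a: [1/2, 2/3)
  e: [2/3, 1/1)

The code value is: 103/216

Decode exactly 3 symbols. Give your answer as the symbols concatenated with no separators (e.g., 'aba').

Answer: dea

Derivation:
Step 1: interval [0/1, 1/1), width = 1/1 - 0/1 = 1/1
  'c': [0/1 + 1/1*0/1, 0/1 + 1/1*1/3) = [0/1, 1/3)
  'd': [0/1 + 1/1*1/3, 0/1 + 1/1*1/2) = [1/3, 1/2) <- contains code 103/216
  'a': [0/1 + 1/1*1/2, 0/1 + 1/1*2/3) = [1/2, 2/3)
  'e': [0/1 + 1/1*2/3, 0/1 + 1/1*1/1) = [2/3, 1/1)
  emit 'd', narrow to [1/3, 1/2)
Step 2: interval [1/3, 1/2), width = 1/2 - 1/3 = 1/6
  'c': [1/3 + 1/6*0/1, 1/3 + 1/6*1/3) = [1/3, 7/18)
  'd': [1/3 + 1/6*1/3, 1/3 + 1/6*1/2) = [7/18, 5/12)
  'a': [1/3 + 1/6*1/2, 1/3 + 1/6*2/3) = [5/12, 4/9)
  'e': [1/3 + 1/6*2/3, 1/3 + 1/6*1/1) = [4/9, 1/2) <- contains code 103/216
  emit 'e', narrow to [4/9, 1/2)
Step 3: interval [4/9, 1/2), width = 1/2 - 4/9 = 1/18
  'c': [4/9 + 1/18*0/1, 4/9 + 1/18*1/3) = [4/9, 25/54)
  'd': [4/9 + 1/18*1/3, 4/9 + 1/18*1/2) = [25/54, 17/36)
  'a': [4/9 + 1/18*1/2, 4/9 + 1/18*2/3) = [17/36, 13/27) <- contains code 103/216
  'e': [4/9 + 1/18*2/3, 4/9 + 1/18*1/1) = [13/27, 1/2)
  emit 'a', narrow to [17/36, 13/27)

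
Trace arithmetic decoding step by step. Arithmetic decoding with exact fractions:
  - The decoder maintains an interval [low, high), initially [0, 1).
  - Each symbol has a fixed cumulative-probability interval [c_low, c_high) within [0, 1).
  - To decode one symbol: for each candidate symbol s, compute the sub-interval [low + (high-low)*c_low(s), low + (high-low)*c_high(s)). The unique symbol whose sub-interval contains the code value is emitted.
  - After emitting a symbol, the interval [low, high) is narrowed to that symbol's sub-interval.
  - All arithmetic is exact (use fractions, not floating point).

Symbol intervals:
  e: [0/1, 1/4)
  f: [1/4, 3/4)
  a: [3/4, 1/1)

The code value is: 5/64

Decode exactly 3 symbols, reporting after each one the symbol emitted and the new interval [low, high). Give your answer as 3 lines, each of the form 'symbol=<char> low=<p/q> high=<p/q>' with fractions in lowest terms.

Step 1: interval [0/1, 1/1), width = 1/1 - 0/1 = 1/1
  'e': [0/1 + 1/1*0/1, 0/1 + 1/1*1/4) = [0/1, 1/4) <- contains code 5/64
  'f': [0/1 + 1/1*1/4, 0/1 + 1/1*3/4) = [1/4, 3/4)
  'a': [0/1 + 1/1*3/4, 0/1 + 1/1*1/1) = [3/4, 1/1)
  emit 'e', narrow to [0/1, 1/4)
Step 2: interval [0/1, 1/4), width = 1/4 - 0/1 = 1/4
  'e': [0/1 + 1/4*0/1, 0/1 + 1/4*1/4) = [0/1, 1/16)
  'f': [0/1 + 1/4*1/4, 0/1 + 1/4*3/4) = [1/16, 3/16) <- contains code 5/64
  'a': [0/1 + 1/4*3/4, 0/1 + 1/4*1/1) = [3/16, 1/4)
  emit 'f', narrow to [1/16, 3/16)
Step 3: interval [1/16, 3/16), width = 3/16 - 1/16 = 1/8
  'e': [1/16 + 1/8*0/1, 1/16 + 1/8*1/4) = [1/16, 3/32) <- contains code 5/64
  'f': [1/16 + 1/8*1/4, 1/16 + 1/8*3/4) = [3/32, 5/32)
  'a': [1/16 + 1/8*3/4, 1/16 + 1/8*1/1) = [5/32, 3/16)
  emit 'e', narrow to [1/16, 3/32)

Answer: symbol=e low=0/1 high=1/4
symbol=f low=1/16 high=3/16
symbol=e low=1/16 high=3/32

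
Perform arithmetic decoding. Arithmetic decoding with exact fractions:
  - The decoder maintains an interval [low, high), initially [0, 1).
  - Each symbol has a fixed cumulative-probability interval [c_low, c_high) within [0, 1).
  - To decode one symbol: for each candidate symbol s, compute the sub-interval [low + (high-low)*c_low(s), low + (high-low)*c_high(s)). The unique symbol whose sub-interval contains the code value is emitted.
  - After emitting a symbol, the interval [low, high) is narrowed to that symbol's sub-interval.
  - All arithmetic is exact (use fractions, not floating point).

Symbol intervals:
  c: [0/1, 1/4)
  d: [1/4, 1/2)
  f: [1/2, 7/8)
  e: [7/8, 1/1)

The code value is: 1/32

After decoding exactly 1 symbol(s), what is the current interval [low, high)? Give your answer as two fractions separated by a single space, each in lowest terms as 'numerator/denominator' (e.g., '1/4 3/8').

Step 1: interval [0/1, 1/1), width = 1/1 - 0/1 = 1/1
  'c': [0/1 + 1/1*0/1, 0/1 + 1/1*1/4) = [0/1, 1/4) <- contains code 1/32
  'd': [0/1 + 1/1*1/4, 0/1 + 1/1*1/2) = [1/4, 1/2)
  'f': [0/1 + 1/1*1/2, 0/1 + 1/1*7/8) = [1/2, 7/8)
  'e': [0/1 + 1/1*7/8, 0/1 + 1/1*1/1) = [7/8, 1/1)
  emit 'c', narrow to [0/1, 1/4)

Answer: 0/1 1/4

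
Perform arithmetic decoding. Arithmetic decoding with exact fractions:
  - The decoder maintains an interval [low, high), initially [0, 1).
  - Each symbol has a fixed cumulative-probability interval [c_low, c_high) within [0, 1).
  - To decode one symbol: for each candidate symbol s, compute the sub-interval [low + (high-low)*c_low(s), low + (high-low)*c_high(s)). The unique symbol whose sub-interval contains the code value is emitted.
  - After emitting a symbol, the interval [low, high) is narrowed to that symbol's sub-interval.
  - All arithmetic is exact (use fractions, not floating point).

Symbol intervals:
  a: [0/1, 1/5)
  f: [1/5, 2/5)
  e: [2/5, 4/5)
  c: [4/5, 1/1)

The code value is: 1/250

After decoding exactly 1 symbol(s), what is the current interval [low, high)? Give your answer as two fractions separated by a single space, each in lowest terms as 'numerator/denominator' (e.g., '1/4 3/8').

Answer: 0/1 1/5

Derivation:
Step 1: interval [0/1, 1/1), width = 1/1 - 0/1 = 1/1
  'a': [0/1 + 1/1*0/1, 0/1 + 1/1*1/5) = [0/1, 1/5) <- contains code 1/250
  'f': [0/1 + 1/1*1/5, 0/1 + 1/1*2/5) = [1/5, 2/5)
  'e': [0/1 + 1/1*2/5, 0/1 + 1/1*4/5) = [2/5, 4/5)
  'c': [0/1 + 1/1*4/5, 0/1 + 1/1*1/1) = [4/5, 1/1)
  emit 'a', narrow to [0/1, 1/5)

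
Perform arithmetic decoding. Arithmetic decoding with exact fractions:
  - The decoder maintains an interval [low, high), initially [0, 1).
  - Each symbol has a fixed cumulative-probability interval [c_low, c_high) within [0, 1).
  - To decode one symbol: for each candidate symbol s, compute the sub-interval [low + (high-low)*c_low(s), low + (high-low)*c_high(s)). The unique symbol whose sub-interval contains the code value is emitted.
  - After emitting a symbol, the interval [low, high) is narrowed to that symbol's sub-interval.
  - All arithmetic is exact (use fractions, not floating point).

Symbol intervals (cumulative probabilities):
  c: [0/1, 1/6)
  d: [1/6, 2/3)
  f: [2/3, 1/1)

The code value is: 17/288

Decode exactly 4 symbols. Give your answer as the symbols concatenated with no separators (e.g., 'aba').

Answer: cddd

Derivation:
Step 1: interval [0/1, 1/1), width = 1/1 - 0/1 = 1/1
  'c': [0/1 + 1/1*0/1, 0/1 + 1/1*1/6) = [0/1, 1/6) <- contains code 17/288
  'd': [0/1 + 1/1*1/6, 0/1 + 1/1*2/3) = [1/6, 2/3)
  'f': [0/1 + 1/1*2/3, 0/1 + 1/1*1/1) = [2/3, 1/1)
  emit 'c', narrow to [0/1, 1/6)
Step 2: interval [0/1, 1/6), width = 1/6 - 0/1 = 1/6
  'c': [0/1 + 1/6*0/1, 0/1 + 1/6*1/6) = [0/1, 1/36)
  'd': [0/1 + 1/6*1/6, 0/1 + 1/6*2/3) = [1/36, 1/9) <- contains code 17/288
  'f': [0/1 + 1/6*2/3, 0/1 + 1/6*1/1) = [1/9, 1/6)
  emit 'd', narrow to [1/36, 1/9)
Step 3: interval [1/36, 1/9), width = 1/9 - 1/36 = 1/12
  'c': [1/36 + 1/12*0/1, 1/36 + 1/12*1/6) = [1/36, 1/24)
  'd': [1/36 + 1/12*1/6, 1/36 + 1/12*2/3) = [1/24, 1/12) <- contains code 17/288
  'f': [1/36 + 1/12*2/3, 1/36 + 1/12*1/1) = [1/12, 1/9)
  emit 'd', narrow to [1/24, 1/12)
Step 4: interval [1/24, 1/12), width = 1/12 - 1/24 = 1/24
  'c': [1/24 + 1/24*0/1, 1/24 + 1/24*1/6) = [1/24, 7/144)
  'd': [1/24 + 1/24*1/6, 1/24 + 1/24*2/3) = [7/144, 5/72) <- contains code 17/288
  'f': [1/24 + 1/24*2/3, 1/24 + 1/24*1/1) = [5/72, 1/12)
  emit 'd', narrow to [7/144, 5/72)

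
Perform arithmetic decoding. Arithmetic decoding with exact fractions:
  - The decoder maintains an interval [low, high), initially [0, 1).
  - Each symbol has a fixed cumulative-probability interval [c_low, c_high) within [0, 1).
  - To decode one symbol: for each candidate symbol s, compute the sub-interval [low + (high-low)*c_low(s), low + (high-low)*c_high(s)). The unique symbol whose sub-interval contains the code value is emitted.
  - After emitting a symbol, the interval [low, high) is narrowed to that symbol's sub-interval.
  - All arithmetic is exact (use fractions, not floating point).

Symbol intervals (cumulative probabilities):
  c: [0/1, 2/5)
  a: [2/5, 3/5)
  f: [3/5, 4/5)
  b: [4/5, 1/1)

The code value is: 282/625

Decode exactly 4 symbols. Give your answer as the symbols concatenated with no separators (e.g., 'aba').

Answer: acfc

Derivation:
Step 1: interval [0/1, 1/1), width = 1/1 - 0/1 = 1/1
  'c': [0/1 + 1/1*0/1, 0/1 + 1/1*2/5) = [0/1, 2/5)
  'a': [0/1 + 1/1*2/5, 0/1 + 1/1*3/5) = [2/5, 3/5) <- contains code 282/625
  'f': [0/1 + 1/1*3/5, 0/1 + 1/1*4/5) = [3/5, 4/5)
  'b': [0/1 + 1/1*4/5, 0/1 + 1/1*1/1) = [4/5, 1/1)
  emit 'a', narrow to [2/5, 3/5)
Step 2: interval [2/5, 3/5), width = 3/5 - 2/5 = 1/5
  'c': [2/5 + 1/5*0/1, 2/5 + 1/5*2/5) = [2/5, 12/25) <- contains code 282/625
  'a': [2/5 + 1/5*2/5, 2/5 + 1/5*3/5) = [12/25, 13/25)
  'f': [2/5 + 1/5*3/5, 2/5 + 1/5*4/5) = [13/25, 14/25)
  'b': [2/5 + 1/5*4/5, 2/5 + 1/5*1/1) = [14/25, 3/5)
  emit 'c', narrow to [2/5, 12/25)
Step 3: interval [2/5, 12/25), width = 12/25 - 2/5 = 2/25
  'c': [2/5 + 2/25*0/1, 2/5 + 2/25*2/5) = [2/5, 54/125)
  'a': [2/5 + 2/25*2/5, 2/5 + 2/25*3/5) = [54/125, 56/125)
  'f': [2/5 + 2/25*3/5, 2/5 + 2/25*4/5) = [56/125, 58/125) <- contains code 282/625
  'b': [2/5 + 2/25*4/5, 2/5 + 2/25*1/1) = [58/125, 12/25)
  emit 'f', narrow to [56/125, 58/125)
Step 4: interval [56/125, 58/125), width = 58/125 - 56/125 = 2/125
  'c': [56/125 + 2/125*0/1, 56/125 + 2/125*2/5) = [56/125, 284/625) <- contains code 282/625
  'a': [56/125 + 2/125*2/5, 56/125 + 2/125*3/5) = [284/625, 286/625)
  'f': [56/125 + 2/125*3/5, 56/125 + 2/125*4/5) = [286/625, 288/625)
  'b': [56/125 + 2/125*4/5, 56/125 + 2/125*1/1) = [288/625, 58/125)
  emit 'c', narrow to [56/125, 284/625)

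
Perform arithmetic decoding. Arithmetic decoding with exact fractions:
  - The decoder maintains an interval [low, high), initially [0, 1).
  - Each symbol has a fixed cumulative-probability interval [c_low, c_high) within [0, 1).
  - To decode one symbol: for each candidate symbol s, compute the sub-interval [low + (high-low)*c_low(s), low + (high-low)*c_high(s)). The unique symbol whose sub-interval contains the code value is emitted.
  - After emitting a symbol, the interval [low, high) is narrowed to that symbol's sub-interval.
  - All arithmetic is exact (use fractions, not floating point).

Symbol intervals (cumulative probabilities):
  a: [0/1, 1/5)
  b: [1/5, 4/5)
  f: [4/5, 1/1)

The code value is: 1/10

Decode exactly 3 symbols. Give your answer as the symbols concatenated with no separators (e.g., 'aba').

Step 1: interval [0/1, 1/1), width = 1/1 - 0/1 = 1/1
  'a': [0/1 + 1/1*0/1, 0/1 + 1/1*1/5) = [0/1, 1/5) <- contains code 1/10
  'b': [0/1 + 1/1*1/5, 0/1 + 1/1*4/5) = [1/5, 4/5)
  'f': [0/1 + 1/1*4/5, 0/1 + 1/1*1/1) = [4/5, 1/1)
  emit 'a', narrow to [0/1, 1/5)
Step 2: interval [0/1, 1/5), width = 1/5 - 0/1 = 1/5
  'a': [0/1 + 1/5*0/1, 0/1 + 1/5*1/5) = [0/1, 1/25)
  'b': [0/1 + 1/5*1/5, 0/1 + 1/5*4/5) = [1/25, 4/25) <- contains code 1/10
  'f': [0/1 + 1/5*4/5, 0/1 + 1/5*1/1) = [4/25, 1/5)
  emit 'b', narrow to [1/25, 4/25)
Step 3: interval [1/25, 4/25), width = 4/25 - 1/25 = 3/25
  'a': [1/25 + 3/25*0/1, 1/25 + 3/25*1/5) = [1/25, 8/125)
  'b': [1/25 + 3/25*1/5, 1/25 + 3/25*4/5) = [8/125, 17/125) <- contains code 1/10
  'f': [1/25 + 3/25*4/5, 1/25 + 3/25*1/1) = [17/125, 4/25)
  emit 'b', narrow to [8/125, 17/125)

Answer: abb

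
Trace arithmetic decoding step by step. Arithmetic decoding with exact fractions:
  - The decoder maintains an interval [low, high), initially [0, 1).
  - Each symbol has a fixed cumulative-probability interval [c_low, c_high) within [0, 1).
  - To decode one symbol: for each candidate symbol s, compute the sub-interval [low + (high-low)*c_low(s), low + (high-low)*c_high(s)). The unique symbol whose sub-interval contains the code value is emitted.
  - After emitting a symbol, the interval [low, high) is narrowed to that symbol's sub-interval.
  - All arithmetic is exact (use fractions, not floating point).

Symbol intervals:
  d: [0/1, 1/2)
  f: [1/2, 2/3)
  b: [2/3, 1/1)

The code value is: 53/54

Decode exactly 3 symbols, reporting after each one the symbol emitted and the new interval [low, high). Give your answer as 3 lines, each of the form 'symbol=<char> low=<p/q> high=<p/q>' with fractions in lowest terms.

Step 1: interval [0/1, 1/1), width = 1/1 - 0/1 = 1/1
  'd': [0/1 + 1/1*0/1, 0/1 + 1/1*1/2) = [0/1, 1/2)
  'f': [0/1 + 1/1*1/2, 0/1 + 1/1*2/3) = [1/2, 2/3)
  'b': [0/1 + 1/1*2/3, 0/1 + 1/1*1/1) = [2/3, 1/1) <- contains code 53/54
  emit 'b', narrow to [2/3, 1/1)
Step 2: interval [2/3, 1/1), width = 1/1 - 2/3 = 1/3
  'd': [2/3 + 1/3*0/1, 2/3 + 1/3*1/2) = [2/3, 5/6)
  'f': [2/3 + 1/3*1/2, 2/3 + 1/3*2/3) = [5/6, 8/9)
  'b': [2/3 + 1/3*2/3, 2/3 + 1/3*1/1) = [8/9, 1/1) <- contains code 53/54
  emit 'b', narrow to [8/9, 1/1)
Step 3: interval [8/9, 1/1), width = 1/1 - 8/9 = 1/9
  'd': [8/9 + 1/9*0/1, 8/9 + 1/9*1/2) = [8/9, 17/18)
  'f': [8/9 + 1/9*1/2, 8/9 + 1/9*2/3) = [17/18, 26/27)
  'b': [8/9 + 1/9*2/3, 8/9 + 1/9*1/1) = [26/27, 1/1) <- contains code 53/54
  emit 'b', narrow to [26/27, 1/1)

Answer: symbol=b low=2/3 high=1/1
symbol=b low=8/9 high=1/1
symbol=b low=26/27 high=1/1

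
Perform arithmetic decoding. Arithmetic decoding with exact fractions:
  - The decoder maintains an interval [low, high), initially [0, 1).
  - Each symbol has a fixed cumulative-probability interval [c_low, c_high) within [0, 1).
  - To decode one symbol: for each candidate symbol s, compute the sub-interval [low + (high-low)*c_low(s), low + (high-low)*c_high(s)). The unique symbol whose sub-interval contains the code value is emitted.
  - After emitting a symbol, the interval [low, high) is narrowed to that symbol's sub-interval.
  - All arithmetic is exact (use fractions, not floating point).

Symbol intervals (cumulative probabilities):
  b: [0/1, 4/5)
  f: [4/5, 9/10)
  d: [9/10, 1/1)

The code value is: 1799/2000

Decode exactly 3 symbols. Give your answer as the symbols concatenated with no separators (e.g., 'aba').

Answer: fdd

Derivation:
Step 1: interval [0/1, 1/1), width = 1/1 - 0/1 = 1/1
  'b': [0/1 + 1/1*0/1, 0/1 + 1/1*4/5) = [0/1, 4/5)
  'f': [0/1 + 1/1*4/5, 0/1 + 1/1*9/10) = [4/5, 9/10) <- contains code 1799/2000
  'd': [0/1 + 1/1*9/10, 0/1 + 1/1*1/1) = [9/10, 1/1)
  emit 'f', narrow to [4/5, 9/10)
Step 2: interval [4/5, 9/10), width = 9/10 - 4/5 = 1/10
  'b': [4/5 + 1/10*0/1, 4/5 + 1/10*4/5) = [4/5, 22/25)
  'f': [4/5 + 1/10*4/5, 4/5 + 1/10*9/10) = [22/25, 89/100)
  'd': [4/5 + 1/10*9/10, 4/5 + 1/10*1/1) = [89/100, 9/10) <- contains code 1799/2000
  emit 'd', narrow to [89/100, 9/10)
Step 3: interval [89/100, 9/10), width = 9/10 - 89/100 = 1/100
  'b': [89/100 + 1/100*0/1, 89/100 + 1/100*4/5) = [89/100, 449/500)
  'f': [89/100 + 1/100*4/5, 89/100 + 1/100*9/10) = [449/500, 899/1000)
  'd': [89/100 + 1/100*9/10, 89/100 + 1/100*1/1) = [899/1000, 9/10) <- contains code 1799/2000
  emit 'd', narrow to [899/1000, 9/10)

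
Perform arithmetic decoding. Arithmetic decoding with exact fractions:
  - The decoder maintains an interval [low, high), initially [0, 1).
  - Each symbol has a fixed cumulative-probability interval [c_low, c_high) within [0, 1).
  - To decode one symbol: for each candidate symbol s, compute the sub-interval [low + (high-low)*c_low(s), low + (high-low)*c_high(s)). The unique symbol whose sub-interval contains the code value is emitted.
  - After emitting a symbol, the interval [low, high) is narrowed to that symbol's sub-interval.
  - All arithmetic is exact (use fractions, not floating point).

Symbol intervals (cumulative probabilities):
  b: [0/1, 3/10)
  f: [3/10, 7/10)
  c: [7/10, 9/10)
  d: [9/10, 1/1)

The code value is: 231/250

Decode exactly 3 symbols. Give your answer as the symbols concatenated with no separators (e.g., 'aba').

Answer: dbc

Derivation:
Step 1: interval [0/1, 1/1), width = 1/1 - 0/1 = 1/1
  'b': [0/1 + 1/1*0/1, 0/1 + 1/1*3/10) = [0/1, 3/10)
  'f': [0/1 + 1/1*3/10, 0/1 + 1/1*7/10) = [3/10, 7/10)
  'c': [0/1 + 1/1*7/10, 0/1 + 1/1*9/10) = [7/10, 9/10)
  'd': [0/1 + 1/1*9/10, 0/1 + 1/1*1/1) = [9/10, 1/1) <- contains code 231/250
  emit 'd', narrow to [9/10, 1/1)
Step 2: interval [9/10, 1/1), width = 1/1 - 9/10 = 1/10
  'b': [9/10 + 1/10*0/1, 9/10 + 1/10*3/10) = [9/10, 93/100) <- contains code 231/250
  'f': [9/10 + 1/10*3/10, 9/10 + 1/10*7/10) = [93/100, 97/100)
  'c': [9/10 + 1/10*7/10, 9/10 + 1/10*9/10) = [97/100, 99/100)
  'd': [9/10 + 1/10*9/10, 9/10 + 1/10*1/1) = [99/100, 1/1)
  emit 'b', narrow to [9/10, 93/100)
Step 3: interval [9/10, 93/100), width = 93/100 - 9/10 = 3/100
  'b': [9/10 + 3/100*0/1, 9/10 + 3/100*3/10) = [9/10, 909/1000)
  'f': [9/10 + 3/100*3/10, 9/10 + 3/100*7/10) = [909/1000, 921/1000)
  'c': [9/10 + 3/100*7/10, 9/10 + 3/100*9/10) = [921/1000, 927/1000) <- contains code 231/250
  'd': [9/10 + 3/100*9/10, 9/10 + 3/100*1/1) = [927/1000, 93/100)
  emit 'c', narrow to [921/1000, 927/1000)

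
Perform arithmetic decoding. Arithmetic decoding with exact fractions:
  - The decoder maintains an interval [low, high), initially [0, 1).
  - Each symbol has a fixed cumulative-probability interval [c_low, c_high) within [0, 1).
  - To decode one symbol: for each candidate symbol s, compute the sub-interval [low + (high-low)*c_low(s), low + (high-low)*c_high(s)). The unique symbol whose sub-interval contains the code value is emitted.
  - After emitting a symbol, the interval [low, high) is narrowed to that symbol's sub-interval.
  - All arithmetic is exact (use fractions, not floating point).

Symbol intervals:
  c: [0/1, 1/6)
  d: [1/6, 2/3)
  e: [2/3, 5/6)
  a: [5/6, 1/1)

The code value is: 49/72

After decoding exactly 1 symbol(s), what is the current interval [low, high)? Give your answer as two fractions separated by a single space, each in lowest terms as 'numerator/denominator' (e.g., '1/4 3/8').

Answer: 2/3 5/6

Derivation:
Step 1: interval [0/1, 1/1), width = 1/1 - 0/1 = 1/1
  'c': [0/1 + 1/1*0/1, 0/1 + 1/1*1/6) = [0/1, 1/6)
  'd': [0/1 + 1/1*1/6, 0/1 + 1/1*2/3) = [1/6, 2/3)
  'e': [0/1 + 1/1*2/3, 0/1 + 1/1*5/6) = [2/3, 5/6) <- contains code 49/72
  'a': [0/1 + 1/1*5/6, 0/1 + 1/1*1/1) = [5/6, 1/1)
  emit 'e', narrow to [2/3, 5/6)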